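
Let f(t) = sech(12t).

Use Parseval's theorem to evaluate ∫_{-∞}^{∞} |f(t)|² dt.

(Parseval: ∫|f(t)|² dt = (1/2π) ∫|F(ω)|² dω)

∫|f(t)|² dt = \frac{1}{6}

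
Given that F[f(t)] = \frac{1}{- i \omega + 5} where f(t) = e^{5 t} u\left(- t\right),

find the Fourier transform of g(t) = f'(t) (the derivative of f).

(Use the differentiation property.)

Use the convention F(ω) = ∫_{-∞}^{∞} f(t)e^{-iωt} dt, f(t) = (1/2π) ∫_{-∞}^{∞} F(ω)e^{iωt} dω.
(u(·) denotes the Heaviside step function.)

F[g](ω) = - \frac{\omega}{\omega + 5 i}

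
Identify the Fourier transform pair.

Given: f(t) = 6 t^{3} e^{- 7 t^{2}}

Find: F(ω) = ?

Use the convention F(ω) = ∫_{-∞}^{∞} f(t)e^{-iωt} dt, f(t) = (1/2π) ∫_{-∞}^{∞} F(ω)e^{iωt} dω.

F(ω) = \frac{3 \sqrt{7} i \sqrt{\pi} \omega \left(\omega^{2} - 42\right) e^{- \frac{\omega^{2}}{28}}}{9604}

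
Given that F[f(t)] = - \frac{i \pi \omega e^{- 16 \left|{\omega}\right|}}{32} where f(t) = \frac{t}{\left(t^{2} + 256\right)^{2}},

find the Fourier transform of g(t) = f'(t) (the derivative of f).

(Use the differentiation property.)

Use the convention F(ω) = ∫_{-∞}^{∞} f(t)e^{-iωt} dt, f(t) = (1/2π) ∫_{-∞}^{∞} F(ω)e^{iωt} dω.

F[g](ω) = \frac{\pi \omega^{2} e^{- 16 \left|{\omega}\right|}}{32}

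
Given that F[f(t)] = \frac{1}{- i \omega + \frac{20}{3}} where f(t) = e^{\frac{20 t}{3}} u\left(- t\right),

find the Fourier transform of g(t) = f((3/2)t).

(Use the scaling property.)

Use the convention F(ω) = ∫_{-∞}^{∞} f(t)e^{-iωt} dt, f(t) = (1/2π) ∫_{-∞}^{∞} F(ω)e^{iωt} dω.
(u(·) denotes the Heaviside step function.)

F[g](ω) = \frac{i}{\omega + 10 i}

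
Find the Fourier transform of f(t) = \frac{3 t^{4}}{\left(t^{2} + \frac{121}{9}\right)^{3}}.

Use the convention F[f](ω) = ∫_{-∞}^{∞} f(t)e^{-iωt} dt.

F(ω) = \frac{\pi \left(121 \omega^{2} - 165 \left|{\omega}\right| + 27\right) e^{- \frac{11 \left|{\omega}\right|}{3}}}{88}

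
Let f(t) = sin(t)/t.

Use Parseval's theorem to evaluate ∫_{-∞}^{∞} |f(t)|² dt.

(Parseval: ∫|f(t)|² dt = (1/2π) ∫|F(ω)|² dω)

∫|f(t)|² dt = \pi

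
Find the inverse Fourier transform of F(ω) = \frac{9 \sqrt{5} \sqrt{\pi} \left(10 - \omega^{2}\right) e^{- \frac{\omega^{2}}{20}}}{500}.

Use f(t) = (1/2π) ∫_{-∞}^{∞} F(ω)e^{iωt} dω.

f(t) = 9 t^{2} e^{- 5 t^{2}}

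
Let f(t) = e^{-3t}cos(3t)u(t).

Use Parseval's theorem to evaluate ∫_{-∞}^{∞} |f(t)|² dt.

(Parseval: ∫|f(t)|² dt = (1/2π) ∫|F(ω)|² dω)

∫|f(t)|² dt = \frac{1}{8}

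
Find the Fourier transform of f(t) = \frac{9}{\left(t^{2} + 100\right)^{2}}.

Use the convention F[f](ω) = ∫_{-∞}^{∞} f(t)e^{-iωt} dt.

F(ω) = \frac{9 \pi \left(10 \left|{\omega}\right| + 1\right) e^{- 10 \left|{\omega}\right|}}{2000}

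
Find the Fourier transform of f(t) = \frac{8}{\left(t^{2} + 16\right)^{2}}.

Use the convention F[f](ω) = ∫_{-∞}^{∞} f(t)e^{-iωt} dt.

F(ω) = \frac{\pi \left(4 \left|{\omega}\right| + 1\right) e^{- 4 \left|{\omega}\right|}}{16}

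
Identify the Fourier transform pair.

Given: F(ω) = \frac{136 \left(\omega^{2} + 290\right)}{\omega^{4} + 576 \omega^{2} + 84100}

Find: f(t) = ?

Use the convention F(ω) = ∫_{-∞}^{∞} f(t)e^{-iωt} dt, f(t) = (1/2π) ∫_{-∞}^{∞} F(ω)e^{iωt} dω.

f(t) = 4 e^{- 17 \left|{t}\right|} \cos{\left(\left|{t}\right| \right)}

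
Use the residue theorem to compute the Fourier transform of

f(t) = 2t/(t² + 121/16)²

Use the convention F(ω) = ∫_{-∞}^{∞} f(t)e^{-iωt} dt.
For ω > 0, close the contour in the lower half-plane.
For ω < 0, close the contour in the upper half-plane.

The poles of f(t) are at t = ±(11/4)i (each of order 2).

Let g(z) = f(z)e^{-iωz}; for large |z| the factor e^{-iωz} decays in the lower half-plane when ω > 0 and in the upper half-plane when ω < 0.

Case ω > 0 (lower half-plane, clockwise contour ⇒ F(ω) = -2πi·ΣRes):
  Res_{z = - \frac{11 i}{4}} g(z) = \frac{2 \omega e^{- \frac{11 \omega}{4}}}{11} (pole of order 2)
  F(ω) = -2πi·ΣRes = - \frac{4 i \pi \omega e^{- \frac{11 \omega}{4}}}{11}

Case ω < 0 (upper half-plane, counterclockwise contour ⇒ F(ω) = +2πi·ΣRes):
  Res_{z = \frac{11 i}{4}} g(z) = - \frac{2 \omega e^{\frac{11 \omega}{4}}}{11} (pole of order 2)
  F(ω) = 2πi·ΣRes = - \frac{4 i \pi \omega e^{\frac{11 \omega}{4}}}{11}

Both cases combine into a single formula in |ω|:

F(ω) = - \frac{4 i \pi \omega e^{- \frac{11 \left|{\omega}\right|}{4}}}{11}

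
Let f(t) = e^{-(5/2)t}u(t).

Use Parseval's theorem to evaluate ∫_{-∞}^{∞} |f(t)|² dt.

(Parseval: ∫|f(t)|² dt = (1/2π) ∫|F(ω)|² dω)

∫|f(t)|² dt = \frac{1}{5}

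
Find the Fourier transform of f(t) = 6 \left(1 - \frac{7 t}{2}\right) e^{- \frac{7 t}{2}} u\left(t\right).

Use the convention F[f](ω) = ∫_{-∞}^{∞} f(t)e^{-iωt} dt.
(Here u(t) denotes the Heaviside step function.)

F(ω) = \frac{24 i \omega}{- 4 \omega^{2} + 28 i \omega + 49}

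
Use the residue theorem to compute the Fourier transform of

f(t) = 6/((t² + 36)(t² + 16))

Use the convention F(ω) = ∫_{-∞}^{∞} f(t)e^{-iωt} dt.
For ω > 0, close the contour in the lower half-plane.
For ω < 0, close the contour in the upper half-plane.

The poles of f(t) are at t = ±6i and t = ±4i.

Let g(z) = f(z)e^{-iωz}; for large |z| the factor e^{-iωz} decays in the lower half-plane when ω > 0 and in the upper half-plane when ω < 0.

Case ω > 0 (lower half-plane, clockwise contour ⇒ F(ω) = -2πi·ΣRes):
  Res_{z = - 6 i} g(z) = - \frac{i e^{- 6 \omega}}{40}
  Res_{z = - 4 i} g(z) = \frac{3 i e^{- 4 \omega}}{80}
  F(ω) = -2πi·ΣRes = \frac{\pi \left(3 e^{2 \omega} - 2\right) e^{- 6 \omega}}{40}

Case ω < 0 (upper half-plane, counterclockwise contour ⇒ F(ω) = +2πi·ΣRes):
  Res_{z = 6 i} g(z) = \frac{i e^{6 \omega}}{40}
  Res_{z = 4 i} g(z) = - \frac{3 i e^{4 \omega}}{80}
  F(ω) = 2πi·ΣRes = \frac{\pi \left(3 - 2 e^{2 \omega}\right) e^{4 \omega}}{40}

Both cases combine into a single formula in |ω|:

F(ω) = \frac{\pi \left(3 e^{2 \left|{\omega}\right|} - 2\right) e^{- 6 \left|{\omega}\right|}}{40}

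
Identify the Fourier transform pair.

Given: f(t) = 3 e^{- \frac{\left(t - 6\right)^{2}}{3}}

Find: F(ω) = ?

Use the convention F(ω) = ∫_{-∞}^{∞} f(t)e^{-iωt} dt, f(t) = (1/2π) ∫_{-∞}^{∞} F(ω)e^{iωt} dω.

F(ω) = 3 \sqrt{3} \sqrt{\pi} e^{- \frac{3 \omega \left(\omega + 8 i\right)}{4}}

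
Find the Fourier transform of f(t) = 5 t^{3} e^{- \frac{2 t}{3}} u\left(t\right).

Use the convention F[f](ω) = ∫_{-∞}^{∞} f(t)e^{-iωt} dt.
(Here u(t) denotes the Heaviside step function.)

F(ω) = \frac{2430}{\left(3 i \omega + 2\right)^{4}}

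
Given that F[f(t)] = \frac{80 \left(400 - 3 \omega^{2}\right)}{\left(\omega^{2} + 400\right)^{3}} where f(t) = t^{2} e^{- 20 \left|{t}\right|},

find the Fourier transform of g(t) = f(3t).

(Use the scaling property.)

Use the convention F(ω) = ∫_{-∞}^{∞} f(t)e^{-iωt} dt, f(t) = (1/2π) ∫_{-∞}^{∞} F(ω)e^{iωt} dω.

F[g](ω) = \frac{6480 \left(1200 - \omega^{2}\right)}{\left(\omega^{2} + 3600\right)^{3}}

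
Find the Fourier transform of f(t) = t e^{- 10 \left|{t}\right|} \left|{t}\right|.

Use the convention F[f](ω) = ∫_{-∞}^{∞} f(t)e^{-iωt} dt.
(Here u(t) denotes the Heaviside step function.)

F(ω) = \frac{4 i \omega \left(\omega^{2} - 300\right)}{\left(\omega^{2} + 100\right)^{3}}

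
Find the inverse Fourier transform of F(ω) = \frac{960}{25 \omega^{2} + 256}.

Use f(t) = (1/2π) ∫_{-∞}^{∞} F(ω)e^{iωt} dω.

f(t) = 6 e^{- \frac{16 \left|{t}\right|}{5}}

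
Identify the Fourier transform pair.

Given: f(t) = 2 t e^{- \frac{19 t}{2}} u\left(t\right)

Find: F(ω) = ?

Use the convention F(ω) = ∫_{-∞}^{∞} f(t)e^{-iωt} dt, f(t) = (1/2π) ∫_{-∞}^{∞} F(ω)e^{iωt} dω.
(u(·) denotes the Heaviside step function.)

F(ω) = \frac{8}{\left(2 i \omega + 19\right)^{2}}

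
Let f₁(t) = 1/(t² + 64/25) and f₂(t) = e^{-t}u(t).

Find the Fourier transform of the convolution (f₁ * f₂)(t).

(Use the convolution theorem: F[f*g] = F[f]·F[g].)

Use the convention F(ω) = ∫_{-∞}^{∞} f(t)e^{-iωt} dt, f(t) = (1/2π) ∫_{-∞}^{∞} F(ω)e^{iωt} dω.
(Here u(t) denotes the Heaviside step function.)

F[f₁*f₂](ω) = \frac{5 \pi e^{- \frac{8 \left|{\omega}\right|}{5}}}{8 \left(i \omega + 1\right)}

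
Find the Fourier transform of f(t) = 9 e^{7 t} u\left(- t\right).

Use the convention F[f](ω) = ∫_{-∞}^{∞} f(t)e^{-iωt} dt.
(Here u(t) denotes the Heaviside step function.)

F(ω) = - \frac{9}{i \omega - 7}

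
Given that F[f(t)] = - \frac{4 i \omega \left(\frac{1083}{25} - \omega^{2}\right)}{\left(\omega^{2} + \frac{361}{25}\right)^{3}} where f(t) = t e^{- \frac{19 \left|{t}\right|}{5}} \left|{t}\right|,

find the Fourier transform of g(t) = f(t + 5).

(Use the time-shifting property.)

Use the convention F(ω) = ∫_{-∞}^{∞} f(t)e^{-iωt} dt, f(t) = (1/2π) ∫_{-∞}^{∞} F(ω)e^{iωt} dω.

F[g](ω) = \frac{2500 i \omega \left(25 \omega^{2} - 1083\right) e^{5 i \omega}}{\left(25 \omega^{2} + 361\right)^{3}}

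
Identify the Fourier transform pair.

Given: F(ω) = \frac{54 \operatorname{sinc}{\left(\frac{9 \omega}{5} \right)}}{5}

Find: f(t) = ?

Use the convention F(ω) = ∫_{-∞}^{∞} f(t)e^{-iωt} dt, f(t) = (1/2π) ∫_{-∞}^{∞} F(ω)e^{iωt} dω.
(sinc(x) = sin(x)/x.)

f(t) = 3 \left(\begin{cases} 1 & \text{for}\: \left|{t}\right| < \frac{9}{5} \\0 & \text{otherwise} \end{cases}\right)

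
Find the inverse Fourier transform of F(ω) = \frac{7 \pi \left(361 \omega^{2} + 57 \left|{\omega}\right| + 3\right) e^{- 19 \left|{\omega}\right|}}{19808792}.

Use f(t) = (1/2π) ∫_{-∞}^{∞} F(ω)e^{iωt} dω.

f(t) = \frac{7}{\left(t^{2} + 361\right)^{3}}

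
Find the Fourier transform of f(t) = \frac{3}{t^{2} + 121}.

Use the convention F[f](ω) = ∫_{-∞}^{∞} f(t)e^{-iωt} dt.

F(ω) = \frac{3 \pi e^{- 11 \left|{\omega}\right|}}{11}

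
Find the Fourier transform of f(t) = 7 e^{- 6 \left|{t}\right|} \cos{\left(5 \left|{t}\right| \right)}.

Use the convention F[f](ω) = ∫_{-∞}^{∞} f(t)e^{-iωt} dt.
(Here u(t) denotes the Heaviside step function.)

F(ω) = \frac{84 \left(\omega^{2} + 61\right)}{\omega^{4} + 22 \omega^{2} + 3721}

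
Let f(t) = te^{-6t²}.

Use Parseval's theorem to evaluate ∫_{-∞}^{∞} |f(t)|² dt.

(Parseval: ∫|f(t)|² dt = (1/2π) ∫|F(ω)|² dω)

∫|f(t)|² dt = \frac{\sqrt{3} \sqrt{\pi}}{144}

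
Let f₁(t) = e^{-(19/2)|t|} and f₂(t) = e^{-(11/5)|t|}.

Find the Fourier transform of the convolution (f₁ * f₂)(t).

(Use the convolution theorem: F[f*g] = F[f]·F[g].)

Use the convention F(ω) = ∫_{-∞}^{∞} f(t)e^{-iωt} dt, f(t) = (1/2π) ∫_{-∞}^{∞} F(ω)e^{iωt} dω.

F[f₁*f₂](ω) = \frac{8360}{100 \omega^{4} + 9509 \omega^{2} + 43681}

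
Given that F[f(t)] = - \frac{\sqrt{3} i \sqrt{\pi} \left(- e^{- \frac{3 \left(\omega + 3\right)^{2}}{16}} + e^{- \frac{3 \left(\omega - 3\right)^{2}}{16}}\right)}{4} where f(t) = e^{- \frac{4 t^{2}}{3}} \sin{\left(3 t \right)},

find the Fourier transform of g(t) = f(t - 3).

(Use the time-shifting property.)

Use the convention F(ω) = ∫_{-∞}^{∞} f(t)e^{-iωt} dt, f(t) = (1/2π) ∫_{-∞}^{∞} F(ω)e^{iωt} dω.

F[g](ω) = \frac{\sqrt{3} i \sqrt{\pi} \left(1 - e^{\frac{9 \omega}{4}}\right) e^{- \frac{3 \omega^{2}}{16} - \frac{9 \omega}{8} - 3 i \omega - \frac{27}{16}}}{4}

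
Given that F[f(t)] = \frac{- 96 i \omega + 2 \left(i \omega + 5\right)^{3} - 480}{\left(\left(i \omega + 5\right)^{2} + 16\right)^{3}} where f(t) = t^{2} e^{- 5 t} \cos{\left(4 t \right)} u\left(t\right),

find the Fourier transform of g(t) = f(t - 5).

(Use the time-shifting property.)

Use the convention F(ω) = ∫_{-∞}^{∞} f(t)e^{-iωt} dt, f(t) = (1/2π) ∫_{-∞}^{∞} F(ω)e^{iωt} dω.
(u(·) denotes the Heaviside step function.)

F[g](ω) = \frac{2 \left(- 48 i \omega + \left(i \omega + 5\right)^{3} - 240\right) e^{- 5 i \omega}}{\left(\left(i \omega + 5\right)^{2} + 16\right)^{3}}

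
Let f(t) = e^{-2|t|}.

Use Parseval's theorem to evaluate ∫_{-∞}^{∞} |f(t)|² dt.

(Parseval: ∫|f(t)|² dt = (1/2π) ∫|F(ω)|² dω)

∫|f(t)|² dt = \frac{1}{2}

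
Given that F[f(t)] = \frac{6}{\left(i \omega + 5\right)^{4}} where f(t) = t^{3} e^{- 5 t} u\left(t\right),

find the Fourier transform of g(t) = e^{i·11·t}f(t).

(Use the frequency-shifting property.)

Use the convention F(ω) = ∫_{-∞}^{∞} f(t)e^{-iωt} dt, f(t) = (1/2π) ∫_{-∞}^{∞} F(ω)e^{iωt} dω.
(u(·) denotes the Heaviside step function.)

F[g](ω) = \frac{6}{\left(i \left(\omega - 11\right) + 5\right)^{4}}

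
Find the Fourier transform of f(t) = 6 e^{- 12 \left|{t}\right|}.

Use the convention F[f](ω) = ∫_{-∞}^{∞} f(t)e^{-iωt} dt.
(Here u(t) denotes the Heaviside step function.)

F(ω) = \frac{144}{\omega^{2} + 144}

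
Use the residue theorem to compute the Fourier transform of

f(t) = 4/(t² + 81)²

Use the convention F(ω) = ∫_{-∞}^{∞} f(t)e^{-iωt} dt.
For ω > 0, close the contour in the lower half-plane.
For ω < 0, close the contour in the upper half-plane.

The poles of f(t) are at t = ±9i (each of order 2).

Let g(z) = f(z)e^{-iωz}; for large |z| the factor e^{-iωz} decays in the lower half-plane when ω > 0 and in the upper half-plane when ω < 0.

Case ω > 0 (lower half-plane, clockwise contour ⇒ F(ω) = -2πi·ΣRes):
  Res_{z = - 9 i} g(z) = \frac{i \left(9 \omega + 1\right) e^{- 9 \omega}}{729} (pole of order 2)
  F(ω) = -2πi·ΣRes = \frac{2 \pi \left(9 \omega + 1\right) e^{- 9 \omega}}{729}

Case ω < 0 (upper half-plane, counterclockwise contour ⇒ F(ω) = +2πi·ΣRes):
  Res_{z = 9 i} g(z) = \frac{i \left(9 \omega - 1\right) e^{9 \omega}}{729} (pole of order 2)
  F(ω) = 2πi·ΣRes = \frac{2 \pi \left(1 - 9 \omega\right) e^{9 \omega}}{729}

Both cases combine into a single formula in |ω|:

F(ω) = \frac{2 \pi \left(9 \left|{\omega}\right| + 1\right) e^{- 9 \left|{\omega}\right|}}{729}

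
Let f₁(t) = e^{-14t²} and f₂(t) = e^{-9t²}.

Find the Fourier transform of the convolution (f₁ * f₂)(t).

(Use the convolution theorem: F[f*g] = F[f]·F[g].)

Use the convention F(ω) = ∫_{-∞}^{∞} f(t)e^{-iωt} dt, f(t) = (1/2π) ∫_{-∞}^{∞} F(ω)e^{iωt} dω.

F[f₁*f₂](ω) = \frac{\sqrt{14} \pi e^{- \frac{23 \omega^{2}}{504}}}{42}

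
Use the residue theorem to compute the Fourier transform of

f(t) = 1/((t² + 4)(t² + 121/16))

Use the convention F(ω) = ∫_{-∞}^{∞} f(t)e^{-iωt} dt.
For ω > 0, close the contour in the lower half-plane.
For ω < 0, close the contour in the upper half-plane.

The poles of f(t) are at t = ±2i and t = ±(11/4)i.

Let g(z) = f(z)e^{-iωz}; for large |z| the factor e^{-iωz} decays in the lower half-plane when ω > 0 and in the upper half-plane when ω < 0.

Case ω > 0 (lower half-plane, clockwise contour ⇒ F(ω) = -2πi·ΣRes):
  Res_{z = - 2 i} g(z) = \frac{4 i e^{- 2 \omega}}{57}
  Res_{z = - \frac{11 i}{4}} g(z) = - \frac{32 i e^{- \frac{11 \omega}{4}}}{627}
  F(ω) = -2πi·ΣRes = \frac{8 \pi e^{- 2 \omega}}{57} - \frac{64 \pi e^{- \frac{11 \omega}{4}}}{627}

Case ω < 0 (upper half-plane, counterclockwise contour ⇒ F(ω) = +2πi·ΣRes):
  Res_{z = 2 i} g(z) = - \frac{4 i e^{2 \omega}}{57}
  Res_{z = \frac{11 i}{4}} g(z) = \frac{32 i e^{\frac{11 \omega}{4}}}{627}
  F(ω) = 2πi·ΣRes = \frac{8 \pi \left(- 8 e^{\frac{11 \omega}{4}} + 11 e^{2 \omega}\right)}{627}

Both cases combine into a single formula in |ω|:

F(ω) = \frac{8 \pi e^{- 2 \left|{\omega}\right|}}{57} - \frac{64 \pi e^{- \frac{11 \left|{\omega}\right|}{4}}}{627}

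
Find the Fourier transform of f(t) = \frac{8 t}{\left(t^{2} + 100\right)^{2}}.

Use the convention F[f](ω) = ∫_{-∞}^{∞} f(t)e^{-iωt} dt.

F(ω) = - \frac{2 i \pi \omega e^{- 10 \left|{\omega}\right|}}{5}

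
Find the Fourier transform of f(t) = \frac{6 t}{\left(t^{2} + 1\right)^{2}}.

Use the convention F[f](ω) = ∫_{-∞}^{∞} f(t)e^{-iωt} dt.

F(ω) = - 3 i \pi \omega e^{- \left|{\omega}\right|}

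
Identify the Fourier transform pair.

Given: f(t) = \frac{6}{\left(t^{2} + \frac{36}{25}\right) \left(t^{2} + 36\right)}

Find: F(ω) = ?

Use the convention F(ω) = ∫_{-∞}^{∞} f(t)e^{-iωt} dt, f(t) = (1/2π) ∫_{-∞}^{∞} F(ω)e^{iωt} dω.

F(ω) = - \frac{25 \pi e^{- 6 \left|{\omega}\right|}}{864} + \frac{125 \pi e^{- \frac{6 \left|{\omega}\right|}{5}}}{864}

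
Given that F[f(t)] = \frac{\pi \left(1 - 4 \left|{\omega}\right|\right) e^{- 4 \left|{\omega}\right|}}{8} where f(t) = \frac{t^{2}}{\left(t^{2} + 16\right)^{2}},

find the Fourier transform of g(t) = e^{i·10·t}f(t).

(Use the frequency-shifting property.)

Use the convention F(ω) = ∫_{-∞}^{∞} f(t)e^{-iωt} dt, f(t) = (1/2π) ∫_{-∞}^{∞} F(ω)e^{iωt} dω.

F[g](ω) = \frac{\pi \left(1 - 4 \left|{\omega - 10}\right|\right) e^{- 4 \left|{\omega - 10}\right|}}{8}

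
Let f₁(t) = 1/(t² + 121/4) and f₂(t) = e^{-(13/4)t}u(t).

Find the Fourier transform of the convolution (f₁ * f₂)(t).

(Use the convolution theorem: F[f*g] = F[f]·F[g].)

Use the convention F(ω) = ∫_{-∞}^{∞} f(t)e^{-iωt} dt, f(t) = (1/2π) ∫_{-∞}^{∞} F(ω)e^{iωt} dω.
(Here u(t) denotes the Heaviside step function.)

F[f₁*f₂](ω) = \frac{8 \pi e^{- \frac{11 \left|{\omega}\right|}{2}}}{11 \left(4 i \omega + 13\right)}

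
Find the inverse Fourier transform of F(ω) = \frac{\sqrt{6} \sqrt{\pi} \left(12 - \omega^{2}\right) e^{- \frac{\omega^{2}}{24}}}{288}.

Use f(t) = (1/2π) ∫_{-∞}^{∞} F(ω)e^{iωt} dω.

f(t) = 3 t^{2} e^{- 6 t^{2}}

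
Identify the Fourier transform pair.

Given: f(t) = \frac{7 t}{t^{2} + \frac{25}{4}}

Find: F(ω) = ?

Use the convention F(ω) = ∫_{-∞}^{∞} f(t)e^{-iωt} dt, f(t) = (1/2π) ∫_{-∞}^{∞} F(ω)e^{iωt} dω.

F(ω) = - 7 i \pi e^{- \frac{5 \left|{\omega}\right|}{2}} \operatorname{sign}{\left(\omega \right)}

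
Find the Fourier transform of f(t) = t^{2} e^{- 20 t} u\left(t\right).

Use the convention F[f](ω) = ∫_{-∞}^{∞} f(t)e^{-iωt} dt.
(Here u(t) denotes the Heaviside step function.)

F(ω) = \frac{2}{\left(i \omega + 20\right)^{3}}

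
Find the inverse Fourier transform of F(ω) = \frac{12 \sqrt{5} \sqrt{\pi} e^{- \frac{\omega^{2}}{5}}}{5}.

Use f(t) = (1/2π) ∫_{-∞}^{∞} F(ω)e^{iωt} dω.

f(t) = 6 e^{- \frac{5 t^{2}}{4}}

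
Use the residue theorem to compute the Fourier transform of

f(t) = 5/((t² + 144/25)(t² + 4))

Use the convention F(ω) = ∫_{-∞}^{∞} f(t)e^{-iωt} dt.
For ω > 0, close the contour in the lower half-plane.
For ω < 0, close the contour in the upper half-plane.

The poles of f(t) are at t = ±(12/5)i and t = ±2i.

Let g(z) = f(z)e^{-iωz}; for large |z| the factor e^{-iωz} decays in the lower half-plane when ω > 0 and in the upper half-plane when ω < 0.

Case ω > 0 (lower half-plane, clockwise contour ⇒ F(ω) = -2πi·ΣRes):
  Res_{z = - \frac{12 i}{5}} g(z) = - \frac{625 i e^{- \frac{12 \omega}{5}}}{1056}
  Res_{z = - 2 i} g(z) = \frac{125 i e^{- 2 \omega}}{176}
  F(ω) = -2πi·ΣRes = \frac{125 \pi e^{- 2 \omega}}{88} - \frac{625 \pi e^{- \frac{12 \omega}{5}}}{528}

Case ω < 0 (upper half-plane, counterclockwise contour ⇒ F(ω) = +2πi·ΣRes):
  Res_{z = \frac{12 i}{5}} g(z) = \frac{625 i e^{\frac{12 \omega}{5}}}{1056}
  Res_{z = 2 i} g(z) = - \frac{125 i e^{2 \omega}}{176}
  F(ω) = 2πi·ΣRes = \frac{125 \pi \left(- 5 e^{\frac{12 \omega}{5}} + 6 e^{2 \omega}\right)}{528}

Both cases combine into a single formula in |ω|:

F(ω) = \frac{125 \pi e^{- 2 \left|{\omega}\right|}}{88} - \frac{625 \pi e^{- \frac{12 \left|{\omega}\right|}{5}}}{528}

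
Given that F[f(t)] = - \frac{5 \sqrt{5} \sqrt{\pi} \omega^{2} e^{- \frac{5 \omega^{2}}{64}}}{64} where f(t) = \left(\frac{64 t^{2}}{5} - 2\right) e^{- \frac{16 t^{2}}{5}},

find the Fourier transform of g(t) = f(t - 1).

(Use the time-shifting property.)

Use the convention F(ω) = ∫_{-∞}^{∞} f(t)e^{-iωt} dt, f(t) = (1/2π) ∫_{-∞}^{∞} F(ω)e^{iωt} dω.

F[g](ω) = - \frac{5 \sqrt{5} \sqrt{\pi} \omega^{2} e^{- \omega \left(\frac{5 \omega}{64} + i\right)}}{64}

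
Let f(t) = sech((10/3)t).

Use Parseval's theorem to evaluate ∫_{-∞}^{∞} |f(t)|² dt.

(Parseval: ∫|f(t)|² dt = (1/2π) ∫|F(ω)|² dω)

∫|f(t)|² dt = \frac{3}{5}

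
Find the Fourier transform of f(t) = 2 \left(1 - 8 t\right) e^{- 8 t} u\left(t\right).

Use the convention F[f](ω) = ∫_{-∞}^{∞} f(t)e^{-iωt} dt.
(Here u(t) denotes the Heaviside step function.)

F(ω) = \frac{2 i \omega}{- \omega^{2} + 16 i \omega + 64}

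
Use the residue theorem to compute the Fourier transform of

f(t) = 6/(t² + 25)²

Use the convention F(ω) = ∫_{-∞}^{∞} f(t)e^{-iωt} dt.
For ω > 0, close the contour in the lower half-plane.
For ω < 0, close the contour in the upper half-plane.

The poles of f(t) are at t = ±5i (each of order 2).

Let g(z) = f(z)e^{-iωz}; for large |z| the factor e^{-iωz} decays in the lower half-plane when ω > 0 and in the upper half-plane when ω < 0.

Case ω > 0 (lower half-plane, clockwise contour ⇒ F(ω) = -2πi·ΣRes):
  Res_{z = - 5 i} g(z) = \frac{3 i \left(5 \omega + 1\right) e^{- 5 \omega}}{250} (pole of order 2)
  F(ω) = -2πi·ΣRes = \frac{3 \pi \left(5 \omega + 1\right) e^{- 5 \omega}}{125}

Case ω < 0 (upper half-plane, counterclockwise contour ⇒ F(ω) = +2πi·ΣRes):
  Res_{z = 5 i} g(z) = \frac{3 i \left(5 \omega - 1\right) e^{5 \omega}}{250} (pole of order 2)
  F(ω) = 2πi·ΣRes = \frac{3 \pi \left(1 - 5 \omega\right) e^{5 \omega}}{125}

Both cases combine into a single formula in |ω|:

F(ω) = \frac{3 \pi \left(5 \left|{\omega}\right| + 1\right) e^{- 5 \left|{\omega}\right|}}{125}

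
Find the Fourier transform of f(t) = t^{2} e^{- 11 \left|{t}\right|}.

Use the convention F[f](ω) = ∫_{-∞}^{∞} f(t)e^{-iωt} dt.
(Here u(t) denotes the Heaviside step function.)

F(ω) = \frac{44 \left(121 - 3 \omega^{2}\right)}{\left(\omega^{2} + 121\right)^{3}}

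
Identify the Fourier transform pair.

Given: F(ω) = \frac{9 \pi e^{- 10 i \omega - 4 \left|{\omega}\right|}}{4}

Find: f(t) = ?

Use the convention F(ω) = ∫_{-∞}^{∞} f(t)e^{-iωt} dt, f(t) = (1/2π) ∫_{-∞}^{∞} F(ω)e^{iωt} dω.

f(t) = \frac{9}{\left(t - 10\right)^{2} + 16}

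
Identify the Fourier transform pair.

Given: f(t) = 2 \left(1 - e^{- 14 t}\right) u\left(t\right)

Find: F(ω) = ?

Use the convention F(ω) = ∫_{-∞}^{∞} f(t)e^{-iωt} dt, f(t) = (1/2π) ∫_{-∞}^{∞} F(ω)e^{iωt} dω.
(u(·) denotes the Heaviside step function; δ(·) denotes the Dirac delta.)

F(ω) = 2 \pi \delta\left(\omega\right) - \frac{28 i}{\omega \left(i \omega + 14\right)}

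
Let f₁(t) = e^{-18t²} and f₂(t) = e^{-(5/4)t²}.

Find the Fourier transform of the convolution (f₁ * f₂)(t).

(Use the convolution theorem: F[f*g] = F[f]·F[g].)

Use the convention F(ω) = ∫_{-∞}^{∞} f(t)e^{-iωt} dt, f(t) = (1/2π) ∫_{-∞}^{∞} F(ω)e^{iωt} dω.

F[f₁*f₂](ω) = \frac{\sqrt{10} \pi e^{- \frac{77 \omega^{2}}{360}}}{15}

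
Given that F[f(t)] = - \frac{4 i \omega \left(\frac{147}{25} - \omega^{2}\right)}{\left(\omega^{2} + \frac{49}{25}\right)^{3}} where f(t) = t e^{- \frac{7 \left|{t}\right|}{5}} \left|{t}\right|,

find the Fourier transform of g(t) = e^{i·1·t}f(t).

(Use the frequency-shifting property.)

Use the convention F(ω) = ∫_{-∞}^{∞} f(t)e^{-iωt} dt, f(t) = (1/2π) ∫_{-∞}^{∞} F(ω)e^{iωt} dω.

F[g](ω) = \frac{2500 i \left(\omega - 1\right) \left(25 \left(\omega - 1\right)^{2} - 147\right)}{\left(25 \left(\omega - 1\right)^{2} + 49\right)^{3}}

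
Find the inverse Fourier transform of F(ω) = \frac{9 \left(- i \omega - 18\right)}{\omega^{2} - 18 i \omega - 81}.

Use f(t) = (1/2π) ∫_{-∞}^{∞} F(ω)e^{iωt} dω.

f(t) = 9 \left(9 t + 1\right) e^{- 9 t} u\left(t\right)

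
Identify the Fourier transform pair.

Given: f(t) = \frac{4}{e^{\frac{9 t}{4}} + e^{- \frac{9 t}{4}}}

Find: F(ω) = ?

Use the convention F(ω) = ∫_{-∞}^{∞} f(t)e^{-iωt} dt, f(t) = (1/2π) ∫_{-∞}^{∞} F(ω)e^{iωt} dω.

F(ω) = \frac{8 \pi}{9 \cosh{\left(\frac{2 \pi \omega}{9} \right)}}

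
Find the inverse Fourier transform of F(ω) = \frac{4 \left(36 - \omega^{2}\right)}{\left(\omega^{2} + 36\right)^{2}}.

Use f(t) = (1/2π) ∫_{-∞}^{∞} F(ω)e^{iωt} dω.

f(t) = 2 e^{- 6 \left|{t}\right|} \left|{t}\right|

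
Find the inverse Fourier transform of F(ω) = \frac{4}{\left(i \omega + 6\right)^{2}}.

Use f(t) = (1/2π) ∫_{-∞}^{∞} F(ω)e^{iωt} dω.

f(t) = 4 t e^{- 6 t} u\left(t\right)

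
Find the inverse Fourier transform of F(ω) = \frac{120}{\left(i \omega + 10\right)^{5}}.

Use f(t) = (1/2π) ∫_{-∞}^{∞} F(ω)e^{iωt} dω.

f(t) = 5 t^{4} e^{- 10 t} u\left(t\right)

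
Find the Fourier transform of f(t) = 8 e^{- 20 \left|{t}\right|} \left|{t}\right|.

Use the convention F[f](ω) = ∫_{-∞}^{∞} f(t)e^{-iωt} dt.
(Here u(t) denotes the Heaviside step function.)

F(ω) = \frac{16 \left(400 - \omega^{2}\right)}{\left(\omega^{2} + 400\right)^{2}}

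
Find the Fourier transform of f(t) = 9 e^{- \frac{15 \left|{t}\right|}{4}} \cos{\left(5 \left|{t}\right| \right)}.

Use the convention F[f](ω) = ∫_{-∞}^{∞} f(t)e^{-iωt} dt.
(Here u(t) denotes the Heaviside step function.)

F(ω) = \frac{1080 \left(16 \omega^{2} + 625\right)}{256 \omega^{4} - 5600 \omega^{2} + 390625}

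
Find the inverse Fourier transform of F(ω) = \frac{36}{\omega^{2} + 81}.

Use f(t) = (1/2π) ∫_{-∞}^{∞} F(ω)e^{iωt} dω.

f(t) = 2 e^{- 9 \left|{t}\right|}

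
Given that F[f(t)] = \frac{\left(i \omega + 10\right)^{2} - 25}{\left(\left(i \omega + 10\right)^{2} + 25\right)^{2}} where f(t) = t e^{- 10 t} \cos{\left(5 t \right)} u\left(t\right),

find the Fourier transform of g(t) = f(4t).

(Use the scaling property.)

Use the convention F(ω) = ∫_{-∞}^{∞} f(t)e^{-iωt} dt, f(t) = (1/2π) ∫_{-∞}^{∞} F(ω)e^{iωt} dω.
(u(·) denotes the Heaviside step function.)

F[g](ω) = \frac{4 \left(\left(i \omega + 40\right)^{2} - 400\right)}{\left(\left(i \omega + 40\right)^{2} + 400\right)^{2}}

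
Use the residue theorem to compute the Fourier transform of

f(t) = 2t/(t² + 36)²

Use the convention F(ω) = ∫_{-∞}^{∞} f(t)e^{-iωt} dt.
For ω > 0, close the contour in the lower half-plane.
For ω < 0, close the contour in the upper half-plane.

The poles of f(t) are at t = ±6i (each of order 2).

Let g(z) = f(z)e^{-iωz}; for large |z| the factor e^{-iωz} decays in the lower half-plane when ω > 0 and in the upper half-plane when ω < 0.

Case ω > 0 (lower half-plane, clockwise contour ⇒ F(ω) = -2πi·ΣRes):
  Res_{z = - 6 i} g(z) = \frac{\omega e^{- 6 \omega}}{12} (pole of order 2)
  F(ω) = -2πi·ΣRes = - \frac{i \pi \omega e^{- 6 \omega}}{6}

Case ω < 0 (upper half-plane, counterclockwise contour ⇒ F(ω) = +2πi·ΣRes):
  Res_{z = 6 i} g(z) = - \frac{\omega e^{6 \omega}}{12} (pole of order 2)
  F(ω) = 2πi·ΣRes = - \frac{i \pi \omega e^{6 \omega}}{6}

Both cases combine into a single formula in |ω|:

F(ω) = - \frac{i \pi \omega e^{- 6 \left|{\omega}\right|}}{6}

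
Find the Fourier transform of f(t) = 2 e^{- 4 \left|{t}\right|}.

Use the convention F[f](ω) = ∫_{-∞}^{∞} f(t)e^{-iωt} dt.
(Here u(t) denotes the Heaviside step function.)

F(ω) = \frac{16}{\omega^{2} + 16}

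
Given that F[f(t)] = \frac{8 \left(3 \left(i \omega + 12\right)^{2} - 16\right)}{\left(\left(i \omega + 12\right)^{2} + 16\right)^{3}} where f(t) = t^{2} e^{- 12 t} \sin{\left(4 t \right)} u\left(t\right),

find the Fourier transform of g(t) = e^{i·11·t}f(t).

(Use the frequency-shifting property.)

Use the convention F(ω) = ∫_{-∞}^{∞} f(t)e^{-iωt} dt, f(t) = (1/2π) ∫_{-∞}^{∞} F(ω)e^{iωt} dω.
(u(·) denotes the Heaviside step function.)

F[g](ω) = \frac{8 \left(3 \left(i \left(\omega - 11\right) + 12\right)^{2} - 16\right)}{\left(\left(i \left(\omega - 11\right) + 12\right)^{2} + 16\right)^{3}}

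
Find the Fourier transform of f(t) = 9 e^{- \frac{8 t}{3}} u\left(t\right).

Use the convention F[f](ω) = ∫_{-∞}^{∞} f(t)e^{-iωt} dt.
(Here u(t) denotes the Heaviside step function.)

F(ω) = \frac{27}{3 i \omega + 8}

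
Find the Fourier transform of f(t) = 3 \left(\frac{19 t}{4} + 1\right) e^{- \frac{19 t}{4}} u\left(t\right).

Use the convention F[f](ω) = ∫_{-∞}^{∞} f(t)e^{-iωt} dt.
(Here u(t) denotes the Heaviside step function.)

F(ω) = \frac{24 \left(- 2 i \omega - 19\right)}{16 \omega^{2} - 152 i \omega - 361}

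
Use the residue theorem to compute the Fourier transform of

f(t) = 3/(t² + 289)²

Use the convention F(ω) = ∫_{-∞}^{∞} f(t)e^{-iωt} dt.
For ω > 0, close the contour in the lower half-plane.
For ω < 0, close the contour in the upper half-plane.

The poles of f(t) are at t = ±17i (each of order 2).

Let g(z) = f(z)e^{-iωz}; for large |z| the factor e^{-iωz} decays in the lower half-plane when ω > 0 and in the upper half-plane when ω < 0.

Case ω > 0 (lower half-plane, clockwise contour ⇒ F(ω) = -2πi·ΣRes):
  Res_{z = - 17 i} g(z) = \frac{3 i \left(17 \omega + 1\right) e^{- 17 \omega}}{19652} (pole of order 2)
  F(ω) = -2πi·ΣRes = \frac{3 \pi \left(17 \omega + 1\right) e^{- 17 \omega}}{9826}

Case ω < 0 (upper half-plane, counterclockwise contour ⇒ F(ω) = +2πi·ΣRes):
  Res_{z = 17 i} g(z) = \frac{3 i \left(17 \omega - 1\right) e^{17 \omega}}{19652} (pole of order 2)
  F(ω) = 2πi·ΣRes = \frac{3 \pi \left(1 - 17 \omega\right) e^{17 \omega}}{9826}

Both cases combine into a single formula in |ω|:

F(ω) = \frac{3 \pi \left(17 \left|{\omega}\right| + 1\right) e^{- 17 \left|{\omega}\right|}}{9826}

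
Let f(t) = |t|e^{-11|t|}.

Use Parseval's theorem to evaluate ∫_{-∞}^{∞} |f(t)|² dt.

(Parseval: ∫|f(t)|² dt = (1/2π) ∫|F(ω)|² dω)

∫|f(t)|² dt = \frac{1}{2662}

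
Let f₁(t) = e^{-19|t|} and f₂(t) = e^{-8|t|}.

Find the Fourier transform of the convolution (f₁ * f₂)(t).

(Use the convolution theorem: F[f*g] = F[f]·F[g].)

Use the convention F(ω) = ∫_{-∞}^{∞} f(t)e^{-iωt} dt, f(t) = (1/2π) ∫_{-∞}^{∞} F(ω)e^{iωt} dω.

F[f₁*f₂](ω) = \frac{608}{\left(\omega^{2} + 64\right) \left(\omega^{2} + 361\right)}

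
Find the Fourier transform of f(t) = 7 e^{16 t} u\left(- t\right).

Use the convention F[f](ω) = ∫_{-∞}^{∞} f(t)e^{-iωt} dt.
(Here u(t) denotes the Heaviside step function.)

F(ω) = - \frac{7}{i \omega - 16}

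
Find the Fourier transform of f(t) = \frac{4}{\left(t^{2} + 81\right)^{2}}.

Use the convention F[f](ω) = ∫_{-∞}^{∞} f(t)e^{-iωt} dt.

F(ω) = \frac{2 \pi \left(9 \left|{\omega}\right| + 1\right) e^{- 9 \left|{\omega}\right|}}{729}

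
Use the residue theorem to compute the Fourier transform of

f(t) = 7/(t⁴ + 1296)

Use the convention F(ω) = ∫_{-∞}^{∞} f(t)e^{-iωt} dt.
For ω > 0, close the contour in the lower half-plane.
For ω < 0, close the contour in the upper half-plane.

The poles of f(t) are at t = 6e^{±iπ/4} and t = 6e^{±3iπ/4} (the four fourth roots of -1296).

Let g(z) = f(z)e^{-iωz}; for large |z| the factor e^{-iωz} decays in the lower half-plane when ω > 0 and in the upper half-plane when ω < 0.

Case ω > 0 (lower half-plane, clockwise contour ⇒ F(ω) = -2πi·ΣRes):
  Res_{z = - 3 \sqrt{2} - 3 \sqrt{2} i} g(z) = \frac{7 \sqrt{2} i \left(1 - i\right) e^{3 \sqrt{2} \omega \left(-1 + i\right)}}{1728}
  Res_{z = 3 \sqrt{2} - 3 \sqrt{2} i} g(z) = \frac{7 \sqrt{2} i \left(1 + i\right) e^{- 3 \sqrt{2} \omega \left(1 + i\right)}}{1728}
  F(ω) = -2πi·ΣRes = \frac{7 \sqrt{2} \pi \left(1 - i\right) \left(e^{6 \sqrt{2} i \omega} + i\right) e^{- 3 \sqrt{2} \omega \left(1 + i\right)}}{864} = \frac{7 \pi e^{- 3 \sqrt{2} \omega} \sin{\left(3 \sqrt{2} \omega + \frac{\pi}{4} \right)}}{216}

Case ω < 0 (upper half-plane, counterclockwise contour ⇒ F(ω) = +2πi·ΣRes):
  Res_{z = 3 \sqrt{2} + 3 \sqrt{2} i} g(z) = \frac{7 \sqrt{2} i \left(-1 + i\right) e^{3 \sqrt{2} \omega \left(1 - i\right)}}{1728}
  Res_{z = - 3 \sqrt{2} + 3 \sqrt{2} i} g(z) = \frac{7 \sqrt{2} \left(1 - i\right) e^{3 \sqrt{2} \omega \left(1 + i\right)}}{1728}
  F(ω) = 2πi·ΣRes = - \frac{7 \sqrt{2} i \pi \left(i \left(1 - i\right) e^{3 \sqrt{2} \omega \left(1 - i\right)} - \left(1 - i\right) e^{3 \sqrt{2} \omega \left(1 + i\right)}\right)}{864} = \frac{7 \pi e^{3 \sqrt{2} \omega} \cos{\left(3 \sqrt{2} \omega + \frac{\pi}{4} \right)}}{216}

Both cases combine into a single formula in |ω|:

F(ω) = \frac{7 \pi e^{- 3 \sqrt{2} \left|{\omega}\right|} \sin{\left(3 \sqrt{2} \left|{\omega}\right| + \frac{\pi}{4} \right)}}{216}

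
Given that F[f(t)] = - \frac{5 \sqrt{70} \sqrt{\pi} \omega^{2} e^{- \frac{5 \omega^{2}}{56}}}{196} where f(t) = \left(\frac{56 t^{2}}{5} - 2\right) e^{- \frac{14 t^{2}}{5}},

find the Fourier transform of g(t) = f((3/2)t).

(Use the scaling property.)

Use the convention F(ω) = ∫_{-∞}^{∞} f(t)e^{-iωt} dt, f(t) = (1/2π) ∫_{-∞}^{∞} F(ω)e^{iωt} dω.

F[g](ω) = - \frac{10 \sqrt{70} \sqrt{\pi} \omega^{2} e^{- \frac{5 \omega^{2}}{126}}}{1323}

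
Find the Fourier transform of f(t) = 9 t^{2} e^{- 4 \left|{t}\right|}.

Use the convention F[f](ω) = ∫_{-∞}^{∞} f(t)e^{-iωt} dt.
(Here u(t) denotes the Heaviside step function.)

F(ω) = \frac{144 \left(16 - 3 \omega^{2}\right)}{\left(\omega^{2} + 16\right)^{3}}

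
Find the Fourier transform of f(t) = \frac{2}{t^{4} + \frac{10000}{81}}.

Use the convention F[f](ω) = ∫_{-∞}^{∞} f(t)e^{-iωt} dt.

F(ω) = \frac{27 \pi e^{- \frac{5 \sqrt{2} \left|{\omega}\right|}{3}} \sin{\left(\frac{5 \sqrt{2} \left|{\omega}\right|}{3} + \frac{\pi}{4} \right)}}{500}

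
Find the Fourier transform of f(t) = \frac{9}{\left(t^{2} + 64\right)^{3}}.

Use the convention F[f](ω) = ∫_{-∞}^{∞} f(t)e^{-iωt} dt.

F(ω) = \frac{9 \pi \left(64 \omega^{2} + 24 \left|{\omega}\right| + 3\right) e^{- 8 \left|{\omega}\right|}}{262144}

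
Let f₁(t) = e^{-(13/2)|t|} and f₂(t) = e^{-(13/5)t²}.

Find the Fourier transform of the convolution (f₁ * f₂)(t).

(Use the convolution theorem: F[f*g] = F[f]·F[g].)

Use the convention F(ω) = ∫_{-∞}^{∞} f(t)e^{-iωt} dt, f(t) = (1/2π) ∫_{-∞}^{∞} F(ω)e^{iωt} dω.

F[f₁*f₂](ω) = \frac{4 \sqrt{65} \sqrt{\pi} e^{- \frac{5 \omega^{2}}{52}}}{4 \omega^{2} + 169}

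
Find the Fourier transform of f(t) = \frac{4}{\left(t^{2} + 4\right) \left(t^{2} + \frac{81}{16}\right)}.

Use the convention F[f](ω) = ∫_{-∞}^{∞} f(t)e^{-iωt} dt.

F(ω) = \frac{32 \pi e^{- 2 \left|{\omega}\right|}}{17} - \frac{256 \pi e^{- \frac{9 \left|{\omega}\right|}{4}}}{153}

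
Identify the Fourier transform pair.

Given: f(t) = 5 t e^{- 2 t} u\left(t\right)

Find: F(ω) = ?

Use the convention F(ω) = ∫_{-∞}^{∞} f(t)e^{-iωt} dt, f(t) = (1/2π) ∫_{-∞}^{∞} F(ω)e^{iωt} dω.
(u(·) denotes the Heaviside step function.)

F(ω) = \frac{5}{\left(i \omega + 2\right)^{2}}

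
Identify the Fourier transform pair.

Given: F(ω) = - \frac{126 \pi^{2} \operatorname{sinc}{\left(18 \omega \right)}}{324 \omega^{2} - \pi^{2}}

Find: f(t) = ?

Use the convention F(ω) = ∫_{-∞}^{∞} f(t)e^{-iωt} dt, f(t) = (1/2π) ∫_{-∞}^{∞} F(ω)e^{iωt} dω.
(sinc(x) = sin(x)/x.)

f(t) = 7 \left(\begin{cases} \cos^{2}{\left(\frac{\pi t}{36} \right)} & \text{for}\: \left|{t}\right| < 18 \\0 & \text{otherwise} \end{cases}\right)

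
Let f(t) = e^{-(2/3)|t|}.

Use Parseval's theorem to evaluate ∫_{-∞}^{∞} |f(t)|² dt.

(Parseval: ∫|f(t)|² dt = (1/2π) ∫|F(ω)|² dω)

∫|f(t)|² dt = \frac{3}{2}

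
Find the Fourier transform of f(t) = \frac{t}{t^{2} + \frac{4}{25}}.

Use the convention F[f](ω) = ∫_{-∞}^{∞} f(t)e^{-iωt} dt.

F(ω) = - i \pi e^{- \frac{2 \left|{\omega}\right|}{5}} \operatorname{sign}{\left(\omega \right)}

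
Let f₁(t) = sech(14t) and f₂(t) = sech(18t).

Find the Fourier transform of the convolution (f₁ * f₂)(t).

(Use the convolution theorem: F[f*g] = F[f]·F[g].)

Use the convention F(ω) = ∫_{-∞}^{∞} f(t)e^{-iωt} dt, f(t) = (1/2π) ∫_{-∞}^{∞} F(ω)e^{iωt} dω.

F[f₁*f₂](ω) = \frac{\pi^{2}}{252 \cosh{\left(\frac{\pi \omega}{36} \right)} \cosh{\left(\frac{\pi \omega}{28} \right)}}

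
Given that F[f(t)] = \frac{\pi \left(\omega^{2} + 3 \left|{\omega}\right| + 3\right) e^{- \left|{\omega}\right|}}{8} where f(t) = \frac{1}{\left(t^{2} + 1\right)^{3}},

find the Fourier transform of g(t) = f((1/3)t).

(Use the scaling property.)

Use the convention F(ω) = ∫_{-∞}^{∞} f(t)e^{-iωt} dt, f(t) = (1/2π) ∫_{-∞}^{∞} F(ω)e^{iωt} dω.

F[g](ω) = \frac{9 \pi \left(3 \omega^{2} + 3 \left|{\omega}\right| + 1\right) e^{- 3 \left|{\omega}\right|}}{8}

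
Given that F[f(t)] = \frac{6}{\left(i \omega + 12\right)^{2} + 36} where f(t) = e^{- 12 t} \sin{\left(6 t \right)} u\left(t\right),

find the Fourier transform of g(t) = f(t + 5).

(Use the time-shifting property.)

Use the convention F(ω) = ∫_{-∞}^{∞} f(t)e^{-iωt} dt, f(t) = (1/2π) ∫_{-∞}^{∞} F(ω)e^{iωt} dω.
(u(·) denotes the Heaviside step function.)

F[g](ω) = \frac{6 e^{5 i \omega}}{\left(i \omega + 12\right)^{2} + 36}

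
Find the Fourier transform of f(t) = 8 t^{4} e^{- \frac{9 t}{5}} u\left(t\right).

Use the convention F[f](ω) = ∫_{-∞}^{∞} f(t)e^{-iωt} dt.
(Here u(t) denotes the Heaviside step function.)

F(ω) = \frac{600000}{\left(5 i \omega + 9\right)^{5}}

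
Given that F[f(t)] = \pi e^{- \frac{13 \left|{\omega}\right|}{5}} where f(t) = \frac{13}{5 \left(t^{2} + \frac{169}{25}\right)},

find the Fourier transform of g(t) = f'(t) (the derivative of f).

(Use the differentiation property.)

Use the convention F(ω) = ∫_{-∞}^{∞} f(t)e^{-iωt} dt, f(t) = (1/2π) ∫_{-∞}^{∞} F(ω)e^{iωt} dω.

F[g](ω) = i \pi \omega e^{- \frac{13 \left|{\omega}\right|}{5}}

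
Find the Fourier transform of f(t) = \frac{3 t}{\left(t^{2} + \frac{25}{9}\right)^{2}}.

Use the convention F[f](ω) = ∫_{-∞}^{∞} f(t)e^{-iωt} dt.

F(ω) = - \frac{9 i \pi \omega e^{- \frac{5 \left|{\omega}\right|}{3}}}{10}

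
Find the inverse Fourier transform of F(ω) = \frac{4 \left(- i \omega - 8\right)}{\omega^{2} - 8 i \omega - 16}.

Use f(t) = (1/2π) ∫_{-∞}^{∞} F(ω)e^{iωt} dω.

f(t) = 4 \left(4 t + 1\right) e^{- 4 t} u\left(t\right)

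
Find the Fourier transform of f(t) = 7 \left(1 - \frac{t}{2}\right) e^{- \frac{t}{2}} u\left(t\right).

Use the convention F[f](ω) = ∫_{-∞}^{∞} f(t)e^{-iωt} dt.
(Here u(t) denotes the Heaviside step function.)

F(ω) = \frac{28 i \omega}{- 4 \omega^{2} + 4 i \omega + 1}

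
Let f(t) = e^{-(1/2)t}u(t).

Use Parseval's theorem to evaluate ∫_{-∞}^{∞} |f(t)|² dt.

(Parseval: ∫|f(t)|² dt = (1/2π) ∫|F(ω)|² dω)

∫|f(t)|² dt = 1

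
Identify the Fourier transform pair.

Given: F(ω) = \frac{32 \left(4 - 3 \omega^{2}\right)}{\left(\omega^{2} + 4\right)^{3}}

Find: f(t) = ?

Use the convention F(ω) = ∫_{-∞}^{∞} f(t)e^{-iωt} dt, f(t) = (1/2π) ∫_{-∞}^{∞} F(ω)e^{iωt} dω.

f(t) = 4 t^{2} e^{- 2 \left|{t}\right|}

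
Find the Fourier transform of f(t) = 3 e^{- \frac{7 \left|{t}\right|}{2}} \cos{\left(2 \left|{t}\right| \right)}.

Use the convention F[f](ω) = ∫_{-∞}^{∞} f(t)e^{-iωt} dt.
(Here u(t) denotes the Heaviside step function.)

F(ω) = \frac{84 \left(4 \omega^{2} + 65\right)}{16 \omega^{4} + 264 \omega^{2} + 4225}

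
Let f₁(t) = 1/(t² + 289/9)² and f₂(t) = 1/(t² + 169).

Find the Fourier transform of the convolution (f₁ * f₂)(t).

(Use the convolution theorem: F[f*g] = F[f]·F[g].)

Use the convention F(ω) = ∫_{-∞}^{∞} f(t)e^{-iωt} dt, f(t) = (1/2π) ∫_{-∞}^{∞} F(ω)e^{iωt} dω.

F[f₁*f₂](ω) = \frac{9 \pi^{2} \left(17 \left|{\omega}\right| + 3\right) e^{- \frac{56 \left|{\omega}\right|}{3}}}{127738}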